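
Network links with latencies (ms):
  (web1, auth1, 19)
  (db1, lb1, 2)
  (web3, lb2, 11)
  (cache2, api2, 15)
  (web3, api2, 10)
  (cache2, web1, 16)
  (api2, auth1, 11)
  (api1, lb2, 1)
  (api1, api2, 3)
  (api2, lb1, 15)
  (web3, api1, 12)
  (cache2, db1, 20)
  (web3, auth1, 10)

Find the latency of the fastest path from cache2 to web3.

25

Comparing a few candidate routes:
cache2 - db1 - lb1 - api2 - web3: 20 + 2 + 15 + 10 = 47
cache2 - api2 - auth1 - web3: 15 + 11 + 10 = 36
cache2 - api2 - api1 - lb2 - web3: 15 + 3 + 1 + 11 = 30
cache2 - api2 - api1 - web3: 15 + 3 + 12 = 30
cache2 - web1 - auth1 - web3: 16 + 19 + 10 = 45
cache2 - api2 - web3: 15 + 10 = 25
Best route has total 25 ms.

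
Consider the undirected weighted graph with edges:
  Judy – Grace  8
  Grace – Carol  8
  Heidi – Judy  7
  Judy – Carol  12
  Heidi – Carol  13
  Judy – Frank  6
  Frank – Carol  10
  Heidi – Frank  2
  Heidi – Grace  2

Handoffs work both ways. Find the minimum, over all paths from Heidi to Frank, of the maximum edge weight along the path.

2

Some routes from Heidi to Frank:
Heidi-Grace-Judy-Frank: max(2, 8, 6) = 8
Heidi-Judy-Frank: max(7, 6) = 7
Heidi-Frank: max(2) = 2
The minimum achievable maximum is 2.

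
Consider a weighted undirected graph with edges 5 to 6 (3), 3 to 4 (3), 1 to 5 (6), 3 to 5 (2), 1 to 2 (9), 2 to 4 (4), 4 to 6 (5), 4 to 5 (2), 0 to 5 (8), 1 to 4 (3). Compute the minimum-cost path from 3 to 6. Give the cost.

A few of the 3→6 routes:
3→4→5→6: 3 + 2 + 3 = 8
3→4→6: 3 + 5 = 8
3→5→4→6: 2 + 2 + 5 = 9
3→5→6: 2 + 3 = 5
Shortest: 5.

5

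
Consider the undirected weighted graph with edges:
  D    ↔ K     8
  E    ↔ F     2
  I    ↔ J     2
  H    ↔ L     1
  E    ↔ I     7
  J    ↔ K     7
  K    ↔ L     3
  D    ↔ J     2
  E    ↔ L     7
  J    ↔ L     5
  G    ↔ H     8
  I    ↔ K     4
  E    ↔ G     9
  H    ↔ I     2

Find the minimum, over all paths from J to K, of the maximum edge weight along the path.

A few of the J→K routes:
J-I-K: max(2, 4) = 4
J-L-E-I-K: max(5, 7, 7, 4) = 7
J-L-H-I-K: max(5, 1, 2, 4) = 5
J-I-H-L-K: max(2, 2, 1, 3) = 3
J-L-K: max(5, 3) = 5
J-K: max(7) = 7
Best route has worst link 3.

3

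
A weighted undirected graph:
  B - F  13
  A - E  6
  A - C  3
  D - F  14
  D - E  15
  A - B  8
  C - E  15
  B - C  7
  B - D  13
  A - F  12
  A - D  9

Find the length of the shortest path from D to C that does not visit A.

Paths from D to C avoiding A:
D→B→C: 13 + 7 = 20
D→F→B→C: 14 + 13 + 7 = 34
D→E→C: 15 + 15 = 30
Shortest: 20.

20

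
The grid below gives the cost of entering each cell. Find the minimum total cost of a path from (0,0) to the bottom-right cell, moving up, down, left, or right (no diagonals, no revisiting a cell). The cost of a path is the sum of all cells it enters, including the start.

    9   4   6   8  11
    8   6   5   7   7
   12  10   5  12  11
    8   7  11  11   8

57

Path [0,0] [0,1] [0,2] [1,2] [1,3] [1,4] [2,4] [3,4]: 9 + 4 + 6 + 5 + 7 + 7 + 11 + 8 = 57.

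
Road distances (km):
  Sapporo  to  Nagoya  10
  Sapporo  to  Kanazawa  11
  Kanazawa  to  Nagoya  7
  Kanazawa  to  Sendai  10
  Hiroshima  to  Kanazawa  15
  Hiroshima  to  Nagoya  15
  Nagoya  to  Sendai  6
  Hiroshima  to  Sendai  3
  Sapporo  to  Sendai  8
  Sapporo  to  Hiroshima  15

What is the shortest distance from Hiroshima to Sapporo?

A few of the Hiroshima→Sapporo routes:
Hiroshima → Sapporo: 15
Hiroshima → Sendai → Sapporo: 3 + 8 = 11
Hiroshima → Sendai → Kanazawa → Sapporo: 3 + 10 + 11 = 24
Hiroshima → Sendai → Nagoya → Sapporo: 3 + 6 + 10 = 19
The minimum is 11 km.

11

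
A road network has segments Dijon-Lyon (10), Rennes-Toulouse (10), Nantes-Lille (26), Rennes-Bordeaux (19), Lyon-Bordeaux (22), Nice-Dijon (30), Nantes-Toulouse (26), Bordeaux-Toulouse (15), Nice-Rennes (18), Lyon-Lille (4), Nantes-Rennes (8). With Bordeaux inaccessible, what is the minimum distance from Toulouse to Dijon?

58

A few of the Toulouse→Dijon routes:
Toulouse -> Nantes -> Lille -> Lyon -> Dijon: 26 + 26 + 4 + 10 = 66
Toulouse -> Rennes -> Nantes -> Lille -> Lyon -> Dijon: 10 + 8 + 26 + 4 + 10 = 58
Toulouse -> Rennes -> Nice -> Dijon: 10 + 18 + 30 = 58
The minimum is 58 km.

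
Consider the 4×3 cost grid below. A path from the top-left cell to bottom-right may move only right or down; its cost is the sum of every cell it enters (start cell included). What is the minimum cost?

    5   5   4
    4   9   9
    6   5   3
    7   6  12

Best path: (0,0) (1,0) (2,0) (2,1) (2,2) (3,2)
Cost: 5 + 4 + 6 + 5 + 3 + 12 = 35
For comparison, the top-then-right route costs 38.

35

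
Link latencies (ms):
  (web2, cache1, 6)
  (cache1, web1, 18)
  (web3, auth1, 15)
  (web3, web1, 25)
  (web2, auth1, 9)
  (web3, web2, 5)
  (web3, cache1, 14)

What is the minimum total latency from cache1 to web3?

Paths from cache1 to web3:
cache1 - web3: 14
cache1 - web2 - auth1 - web3: 6 + 9 + 15 = 30
cache1 - web1 - web3: 18 + 25 = 43
cache1 - web2 - web3: 6 + 5 = 11
Shortest: 11 ms.

11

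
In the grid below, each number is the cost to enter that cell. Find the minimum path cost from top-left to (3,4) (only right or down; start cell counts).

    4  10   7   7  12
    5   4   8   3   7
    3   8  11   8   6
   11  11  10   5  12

Take r0c0 r1c0 r1c1 r1c2 r1c3 r1c4 r2c4 r3c4 for a total of 4 + 5 + 4 + 8 + 3 + 7 + 6 + 12 = 49.

49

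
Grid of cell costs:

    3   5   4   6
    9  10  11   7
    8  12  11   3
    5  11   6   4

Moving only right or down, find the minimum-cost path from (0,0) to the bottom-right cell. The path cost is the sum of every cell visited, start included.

32

One optimal route is (0,0) -> (0,1) -> (0,2) -> (0,3) -> (1,3) -> (2,3) -> (3,3).
Its cost is 3 + 5 + 4 + 6 + 7 + 3 + 4 = 32.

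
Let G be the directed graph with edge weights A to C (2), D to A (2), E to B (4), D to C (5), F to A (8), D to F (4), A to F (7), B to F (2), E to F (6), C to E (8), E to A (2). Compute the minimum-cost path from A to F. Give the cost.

7

Routes from A to F:
A-C-E-F: 2 + 8 + 6 = 16
A-C-E-B-F: 2 + 8 + 4 + 2 = 16
A-F: 7
The minimum is 7.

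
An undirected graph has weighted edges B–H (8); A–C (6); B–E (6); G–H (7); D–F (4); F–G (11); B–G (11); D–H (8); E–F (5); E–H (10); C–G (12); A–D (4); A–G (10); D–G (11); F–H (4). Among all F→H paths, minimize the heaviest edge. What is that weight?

4

Comparing a few candidate routes:
F - E - B - H: max(5, 6, 8) = 8
F - H: max(4) = 4
F - E - H: max(5, 10) = 10
F - D - H: max(4, 8) = 8
Best route has worst link 4.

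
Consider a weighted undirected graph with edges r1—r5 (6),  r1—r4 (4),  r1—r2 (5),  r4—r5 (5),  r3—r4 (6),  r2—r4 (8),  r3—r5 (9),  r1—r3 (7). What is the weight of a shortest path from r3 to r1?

7

Checking several routes:
r3 - r5 - r4 - r1: 9 + 5 + 4 = 18
r3 - r4 - r5 - r1: 6 + 5 + 6 = 17
r3 - r5 - r1: 9 + 6 = 15
r3 - r1: 7
r3 - r4 - r1: 6 + 4 = 10
The minimum is 7.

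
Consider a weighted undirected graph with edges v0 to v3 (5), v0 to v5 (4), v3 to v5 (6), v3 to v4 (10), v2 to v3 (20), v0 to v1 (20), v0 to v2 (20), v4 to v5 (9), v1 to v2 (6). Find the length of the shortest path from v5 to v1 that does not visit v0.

Routes from v5 to v1 avoiding v0:
v5 - v4 - v3 - v2 - v1: 9 + 10 + 20 + 6 = 45
v5 - v3 - v2 - v1: 6 + 20 + 6 = 32
Shortest: 32.

32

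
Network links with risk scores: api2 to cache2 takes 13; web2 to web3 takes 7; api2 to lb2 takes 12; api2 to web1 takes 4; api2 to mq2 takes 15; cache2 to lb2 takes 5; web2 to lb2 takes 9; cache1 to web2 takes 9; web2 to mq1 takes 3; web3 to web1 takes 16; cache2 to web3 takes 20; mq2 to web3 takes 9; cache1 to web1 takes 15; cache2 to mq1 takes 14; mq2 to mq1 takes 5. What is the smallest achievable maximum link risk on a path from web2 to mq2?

5

Comparing a few candidate routes:
web2 → lb2 → cache2 → mq1 → mq2: max(9, 5, 14, 5) = 14
web2 → mq1 → mq2: max(3, 5) = 5
web2 → web3 → mq2: max(7, 9) = 9
web2 → lb2 → api2 → cache2 → mq1 → mq2: max(9, 12, 13, 14, 5) = 14
web2 → mq1 → cache2 → lb2 → api2 → mq2: max(3, 14, 5, 12, 15) = 15
Smallest bottleneck: 5.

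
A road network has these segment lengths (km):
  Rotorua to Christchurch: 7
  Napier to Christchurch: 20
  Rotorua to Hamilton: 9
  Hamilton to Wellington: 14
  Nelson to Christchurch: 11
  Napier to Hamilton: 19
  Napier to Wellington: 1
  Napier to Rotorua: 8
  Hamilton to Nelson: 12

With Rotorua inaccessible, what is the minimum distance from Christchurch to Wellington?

21

Paths from Christchurch to Wellington avoiding Rotorua:
Christchurch → Napier → Hamilton → Wellington: 20 + 19 + 14 = 53
Christchurch → Nelson → Hamilton → Wellington: 11 + 12 + 14 = 37
Christchurch → Napier → Wellington: 20 + 1 = 21
Christchurch → Nelson → Hamilton → Napier → Wellington: 11 + 12 + 19 + 1 = 43
The minimum is 21 km.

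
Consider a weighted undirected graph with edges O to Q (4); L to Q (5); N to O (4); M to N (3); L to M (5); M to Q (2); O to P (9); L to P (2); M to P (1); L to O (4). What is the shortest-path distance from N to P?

4

Checking several routes:
N → M → L → P: 3 + 5 + 2 = 10
N → M → P: 3 + 1 = 4
N → O → L → P: 4 + 4 + 2 = 10
The minimum is 4.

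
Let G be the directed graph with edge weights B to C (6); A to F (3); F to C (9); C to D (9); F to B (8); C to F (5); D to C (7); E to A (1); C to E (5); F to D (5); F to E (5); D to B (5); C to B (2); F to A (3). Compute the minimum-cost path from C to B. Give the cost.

A few of the C→B routes:
C -> F -> D -> B: 5 + 5 + 5 = 15
C -> D -> B: 9 + 5 = 14
C -> F -> B: 5 + 8 = 13
C -> B: 2
C -> E -> A -> F -> B: 5 + 1 + 3 + 8 = 17
Best route has total 2.

2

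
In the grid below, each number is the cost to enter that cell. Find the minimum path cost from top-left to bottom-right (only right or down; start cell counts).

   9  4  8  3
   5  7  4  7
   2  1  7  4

28

One optimal route is r0c0 -> r1c0 -> r2c0 -> r2c1 -> r2c2 -> r2c3.
Its cost is 9 + 5 + 2 + 1 + 7 + 4 = 28.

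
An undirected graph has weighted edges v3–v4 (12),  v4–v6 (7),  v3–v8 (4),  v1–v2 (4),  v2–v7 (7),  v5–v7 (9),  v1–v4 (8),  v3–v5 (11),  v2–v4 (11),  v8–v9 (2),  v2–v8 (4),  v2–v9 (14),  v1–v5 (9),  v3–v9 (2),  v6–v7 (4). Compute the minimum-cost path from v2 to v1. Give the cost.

Checking several routes:
v2 -> v4 -> v1: 11 + 8 = 19
v2 -> v1: 4
v2 -> v7 -> v5 -> v1: 7 + 9 + 9 = 25
v2 -> v7 -> v6 -> v4 -> v1: 7 + 4 + 7 + 8 = 26
Shortest: 4.

4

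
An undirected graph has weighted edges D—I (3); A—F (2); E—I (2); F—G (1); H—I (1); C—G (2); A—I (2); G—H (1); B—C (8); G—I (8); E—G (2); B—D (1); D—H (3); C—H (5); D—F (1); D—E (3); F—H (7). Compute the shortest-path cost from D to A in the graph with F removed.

5

Some routes from D to A avoiding F:
D-E-G-H-I-A: 3 + 2 + 1 + 1 + 2 = 9
D-I-A: 3 + 2 = 5
D-H-I-A: 3 + 1 + 2 = 6
D-H-G-E-I-A: 3 + 1 + 2 + 2 + 2 = 10
D-H-G-I-A: 3 + 1 + 8 + 2 = 14
D-E-I-A: 3 + 2 + 2 = 7
The minimum is 5.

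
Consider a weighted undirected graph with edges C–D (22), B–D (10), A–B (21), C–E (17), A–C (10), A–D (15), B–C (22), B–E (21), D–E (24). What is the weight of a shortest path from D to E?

Comparing a few candidate routes:
D→B→C→E: 10 + 22 + 17 = 49
D→E: 24
D→B→E: 10 + 21 = 31
D→A→C→E: 15 + 10 + 17 = 42
D→C→E: 22 + 17 = 39
Best route has total 24.

24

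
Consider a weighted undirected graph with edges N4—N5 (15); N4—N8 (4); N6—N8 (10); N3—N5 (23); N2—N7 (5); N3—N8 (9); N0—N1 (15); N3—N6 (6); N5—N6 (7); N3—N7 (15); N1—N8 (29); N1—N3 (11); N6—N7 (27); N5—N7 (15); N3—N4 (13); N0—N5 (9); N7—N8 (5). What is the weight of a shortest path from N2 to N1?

Checking several routes:
N2-N7-N8-N4-N3-N1: 5 + 5 + 4 + 13 + 11 = 38
N2-N7-N8-N3-N1: 5 + 5 + 9 + 11 = 30
N2-N7-N8-N6-N3-N1: 5 + 5 + 10 + 6 + 11 = 37
N2-N7-N3-N1: 5 + 15 + 11 = 31
Shortest: 30.

30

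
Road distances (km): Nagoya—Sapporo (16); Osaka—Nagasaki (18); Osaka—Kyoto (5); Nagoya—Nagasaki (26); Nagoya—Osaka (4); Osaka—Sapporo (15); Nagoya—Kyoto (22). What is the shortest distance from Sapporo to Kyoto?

Comparing a few candidate routes:
Sapporo→Osaka→Kyoto: 15 + 5 = 20
Sapporo→Nagoya→Osaka→Kyoto: 16 + 4 + 5 = 25
Sapporo→Nagoya→Nagasaki→Osaka→Kyoto: 16 + 26 + 18 + 5 = 65
Sapporo→Osaka→Nagoya→Kyoto: 15 + 4 + 22 = 41
Sapporo→Nagoya→Kyoto: 16 + 22 = 38
Shortest: 20 km.

20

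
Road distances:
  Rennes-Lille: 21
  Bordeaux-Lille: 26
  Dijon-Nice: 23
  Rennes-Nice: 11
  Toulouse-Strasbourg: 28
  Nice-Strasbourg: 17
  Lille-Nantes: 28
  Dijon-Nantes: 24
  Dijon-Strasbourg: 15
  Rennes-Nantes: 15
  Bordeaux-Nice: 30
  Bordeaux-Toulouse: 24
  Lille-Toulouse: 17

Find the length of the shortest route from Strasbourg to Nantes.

Comparing a few candidate routes:
Strasbourg → Dijon → Nice → Rennes → Nantes: 15 + 23 + 11 + 15 = 64
Strasbourg → Nice → Rennes → Nantes: 17 + 11 + 15 = 43
Strasbourg → Dijon → Nantes: 15 + 24 = 39
Strasbourg → Nice → Dijon → Nantes: 17 + 23 + 24 = 64
The minimum is 39.

39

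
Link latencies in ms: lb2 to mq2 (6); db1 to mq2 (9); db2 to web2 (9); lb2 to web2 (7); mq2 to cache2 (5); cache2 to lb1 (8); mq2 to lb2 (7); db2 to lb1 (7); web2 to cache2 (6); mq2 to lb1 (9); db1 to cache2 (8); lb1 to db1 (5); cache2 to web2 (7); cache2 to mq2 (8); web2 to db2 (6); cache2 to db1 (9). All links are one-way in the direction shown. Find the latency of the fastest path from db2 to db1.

Routes from db2 to db1:
db2 → web2 → cache2 → lb1 → db1: 9 + 6 + 8 + 5 = 28
db2 → web2 → cache2 → mq2 → lb1 → db1: 9 + 6 + 8 + 9 + 5 = 37
db2 → web2 → cache2 → db1: 9 + 6 + 9 = 24
db2 → lb1 → db1: 7 + 5 = 12
Shortest: 12 ms.

12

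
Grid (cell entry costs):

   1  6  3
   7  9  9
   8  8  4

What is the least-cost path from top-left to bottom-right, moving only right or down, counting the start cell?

23

One optimal route is [0,0] → [0,1] → [0,2] → [1,2] → [2,2].
Its cost is 1 + 6 + 3 + 9 + 4 = 23.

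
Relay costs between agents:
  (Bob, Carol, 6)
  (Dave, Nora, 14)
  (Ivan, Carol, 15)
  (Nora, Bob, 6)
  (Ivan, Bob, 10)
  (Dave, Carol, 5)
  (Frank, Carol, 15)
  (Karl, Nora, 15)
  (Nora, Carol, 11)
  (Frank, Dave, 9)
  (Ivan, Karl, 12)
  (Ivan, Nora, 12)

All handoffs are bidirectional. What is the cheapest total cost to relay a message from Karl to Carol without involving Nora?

Paths from Karl to Carol avoiding Nora:
Karl → Ivan → Carol: 12 + 15 = 27
Karl → Ivan → Bob → Carol: 12 + 10 + 6 = 28
Shortest: 27.

27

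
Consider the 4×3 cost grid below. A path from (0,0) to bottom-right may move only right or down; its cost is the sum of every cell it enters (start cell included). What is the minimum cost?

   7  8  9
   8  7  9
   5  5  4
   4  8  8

37

Take r0c0 r1c0 r2c0 r2c1 r2c2 r3c2 for a total of 7 + 8 + 5 + 5 + 4 + 8 = 37.
For comparison, the top-then-right route costs 45.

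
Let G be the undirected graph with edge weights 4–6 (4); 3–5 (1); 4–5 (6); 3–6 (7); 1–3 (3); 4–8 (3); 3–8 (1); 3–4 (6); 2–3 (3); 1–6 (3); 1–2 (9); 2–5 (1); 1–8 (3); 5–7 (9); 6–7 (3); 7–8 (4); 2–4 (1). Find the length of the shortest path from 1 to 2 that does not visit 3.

Comparing a few candidate routes:
1 → 6 → 4 → 2: 3 + 4 + 1 = 8
1 → 8 → 4 → 2: 3 + 3 + 1 = 7
1 → 2: 9
Shortest: 7.

7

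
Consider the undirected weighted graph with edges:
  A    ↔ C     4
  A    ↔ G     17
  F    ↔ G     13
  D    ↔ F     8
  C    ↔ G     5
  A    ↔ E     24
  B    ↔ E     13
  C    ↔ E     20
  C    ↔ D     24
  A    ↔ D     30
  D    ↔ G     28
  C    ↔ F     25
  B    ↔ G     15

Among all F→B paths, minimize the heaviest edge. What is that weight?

A few of the F→B routes:
F → G → A → C → E → B: max(13, 17, 4, 20, 13) = 20
F → D → C → A → E → B: max(8, 24, 4, 24, 13) = 24
F → D → C → A → G → B: max(8, 24, 4, 17, 15) = 24
F → G → C → E → B: max(13, 5, 20, 13) = 20
F → G → B: max(13, 15) = 15
The minimum achievable maximum is 15.

15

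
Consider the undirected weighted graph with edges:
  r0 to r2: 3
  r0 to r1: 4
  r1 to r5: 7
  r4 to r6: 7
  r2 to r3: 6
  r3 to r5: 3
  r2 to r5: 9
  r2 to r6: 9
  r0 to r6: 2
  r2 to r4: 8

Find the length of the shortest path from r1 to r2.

7

Routes from r1 to r2:
r1 → r0 → r6 → r4 → r2: 4 + 2 + 7 + 8 = 21
r1 → r5 → r3 → r2: 7 + 3 + 6 = 16
r1 → r0 → r6 → r2: 4 + 2 + 9 = 15
r1 → r0 → r2: 4 + 3 = 7
r1 → r5 → r2: 7 + 9 = 16
Shortest: 7.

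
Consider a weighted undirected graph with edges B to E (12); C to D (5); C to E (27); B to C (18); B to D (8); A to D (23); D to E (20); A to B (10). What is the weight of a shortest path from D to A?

Some routes from D to A:
D - E - B - A: 20 + 12 + 10 = 42
D - B - A: 8 + 10 = 18
D - A: 23
D - C - B - A: 5 + 18 + 10 = 33
D - C - E - B - A: 5 + 27 + 12 + 10 = 54
Shortest: 18.

18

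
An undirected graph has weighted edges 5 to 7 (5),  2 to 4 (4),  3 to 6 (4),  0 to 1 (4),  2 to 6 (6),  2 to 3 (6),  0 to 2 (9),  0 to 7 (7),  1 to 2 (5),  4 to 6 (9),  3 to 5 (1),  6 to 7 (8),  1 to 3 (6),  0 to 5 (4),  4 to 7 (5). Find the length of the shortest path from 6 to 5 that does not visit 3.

13

Checking several routes:
6-4-7-5: 9 + 5 + 5 = 19
6-7-5: 8 + 5 = 13
6-7-0-5: 8 + 7 + 4 = 19
6-2-0-5: 6 + 9 + 4 = 19
6-2-1-0-5: 6 + 5 + 4 + 4 = 19
Best route has total 13.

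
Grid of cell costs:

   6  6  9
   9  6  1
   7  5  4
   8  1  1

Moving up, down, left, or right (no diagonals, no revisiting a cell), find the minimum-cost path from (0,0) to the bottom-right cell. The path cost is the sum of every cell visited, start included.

Path r0c0 r0c1 r1c1 r1c2 r2c2 r3c2: 6 + 6 + 6 + 1 + 4 + 1 = 24.

24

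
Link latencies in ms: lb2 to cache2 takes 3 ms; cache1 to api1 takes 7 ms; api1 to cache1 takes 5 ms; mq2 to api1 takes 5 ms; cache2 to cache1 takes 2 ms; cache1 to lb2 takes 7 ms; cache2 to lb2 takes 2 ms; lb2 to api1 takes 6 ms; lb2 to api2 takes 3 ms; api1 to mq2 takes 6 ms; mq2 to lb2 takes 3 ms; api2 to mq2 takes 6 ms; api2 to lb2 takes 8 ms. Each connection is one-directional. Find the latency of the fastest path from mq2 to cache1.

Paths from mq2 to cache1:
mq2→lb2→api1→cache1: 3 + 6 + 5 = 14
mq2→api1→cache1: 5 + 5 = 10
mq2→lb2→cache2→cache1: 3 + 3 + 2 = 8
The minimum is 8 ms.

8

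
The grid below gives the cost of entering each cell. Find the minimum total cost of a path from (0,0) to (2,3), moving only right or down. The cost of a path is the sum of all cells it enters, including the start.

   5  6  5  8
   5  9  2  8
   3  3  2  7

25

Best path: [0,0] [1,0] [2,0] [2,1] [2,2] [2,3]
Cost: 5 + 5 + 3 + 3 + 2 + 7 = 25
(Top row then right column would cost 39.)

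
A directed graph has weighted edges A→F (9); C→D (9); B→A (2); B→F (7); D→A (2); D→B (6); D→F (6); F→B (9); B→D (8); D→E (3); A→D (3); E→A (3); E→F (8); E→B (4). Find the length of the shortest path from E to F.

8

Comparing a few candidate routes:
E -> B -> F: 4 + 7 = 11
E -> A -> D -> F: 3 + 3 + 6 = 12
E -> A -> F: 3 + 9 = 12
E -> F: 8
E -> B -> A -> D -> F: 4 + 2 + 3 + 6 = 15
E -> B -> A -> F: 4 + 2 + 9 = 15
The minimum is 8.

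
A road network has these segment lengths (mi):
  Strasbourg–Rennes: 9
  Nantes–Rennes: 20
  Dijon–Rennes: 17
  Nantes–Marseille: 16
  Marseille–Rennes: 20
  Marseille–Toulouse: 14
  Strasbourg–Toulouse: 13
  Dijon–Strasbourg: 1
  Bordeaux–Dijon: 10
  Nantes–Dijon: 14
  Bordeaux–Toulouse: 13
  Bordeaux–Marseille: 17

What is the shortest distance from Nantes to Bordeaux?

Some routes from Nantes to Bordeaux:
Nantes - Dijon - Bordeaux: 14 + 10 = 24
Nantes - Dijon - Strasbourg - Toulouse - Bordeaux: 14 + 1 + 13 + 13 = 41
Nantes - Marseille - Bordeaux: 16 + 17 = 33
Nantes - Rennes - Strasbourg - Dijon - Bordeaux: 20 + 9 + 1 + 10 = 40
Best route has total 24 mi.

24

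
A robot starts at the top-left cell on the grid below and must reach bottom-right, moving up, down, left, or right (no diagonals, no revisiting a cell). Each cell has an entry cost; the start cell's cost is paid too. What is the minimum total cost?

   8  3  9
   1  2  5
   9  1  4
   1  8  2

18

One optimal route is (0,0) → (1,0) → (1,1) → (2,1) → (2,2) → (3,2).
Its cost is 8 + 1 + 2 + 1 + 4 + 2 = 18.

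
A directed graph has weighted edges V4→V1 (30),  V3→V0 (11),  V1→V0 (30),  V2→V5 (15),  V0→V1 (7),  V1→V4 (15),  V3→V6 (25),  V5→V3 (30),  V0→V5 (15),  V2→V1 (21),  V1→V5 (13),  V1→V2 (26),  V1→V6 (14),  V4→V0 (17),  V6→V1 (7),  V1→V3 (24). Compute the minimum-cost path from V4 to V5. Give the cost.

Some routes from V4 to V5:
V4 - V1 - V5: 30 + 13 = 43
V4 - V0 - V5: 17 + 15 = 32
V4 - V1 - V0 - V5: 30 + 30 + 15 = 75
V4 - V1 - V2 - V5: 30 + 26 + 15 = 71
V4 - V0 - V1 - V5: 17 + 7 + 13 = 37
V4 - V0 - V1 - V2 - V5: 17 + 7 + 26 + 15 = 65
Shortest: 32.

32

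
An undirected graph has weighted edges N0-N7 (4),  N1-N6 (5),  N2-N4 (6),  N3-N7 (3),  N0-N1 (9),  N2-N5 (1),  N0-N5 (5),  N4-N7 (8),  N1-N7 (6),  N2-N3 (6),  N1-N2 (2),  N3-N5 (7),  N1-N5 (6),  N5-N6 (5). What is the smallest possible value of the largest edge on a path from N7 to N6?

5

A few of the N7→N6 routes:
N7-N0-N5-N2-N1-N6: max(4, 5, 1, 2, 5) = 5
N7-N1-N6: max(6, 5) = 6
N7-N1-N2-N5-N6: max(6, 2, 1, 5) = 6
N7-N0-N5-N6: max(4, 5, 5) = 5
Smallest bottleneck: 5.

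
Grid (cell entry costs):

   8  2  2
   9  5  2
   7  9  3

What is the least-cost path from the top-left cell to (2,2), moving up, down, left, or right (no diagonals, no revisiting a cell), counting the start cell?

Cheapest: (0,0)→(0,1)→(0,2)→(1,2)→(2,2)
  8 + 2 + 2 + 2 + 3 = 17

17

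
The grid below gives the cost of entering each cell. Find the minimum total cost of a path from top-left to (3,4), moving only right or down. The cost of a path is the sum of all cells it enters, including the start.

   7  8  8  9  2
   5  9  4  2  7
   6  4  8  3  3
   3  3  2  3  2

31

Best path: [0,0] → [1,0] → [2,0] → [3,0] → [3,1] → [3,2] → [3,3] → [3,4]
Cost: 7 + 5 + 6 + 3 + 3 + 2 + 3 + 2 = 31
For comparison, the top-then-right route costs 46.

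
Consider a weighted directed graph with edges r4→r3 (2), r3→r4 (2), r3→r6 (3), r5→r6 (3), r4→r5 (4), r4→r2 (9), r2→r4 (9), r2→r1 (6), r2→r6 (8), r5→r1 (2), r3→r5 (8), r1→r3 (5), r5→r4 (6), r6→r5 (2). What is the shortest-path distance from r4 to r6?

Checking several routes:
r4→r2→r1→r3→r6: 9 + 6 + 5 + 3 = 23
r4→r5→r1→r3→r6: 4 + 2 + 5 + 3 = 14
r4→r3→r6: 2 + 3 = 5
r4→r3→r5→r6: 2 + 8 + 3 = 13
r4→r2→r6: 9 + 8 = 17
r4→r5→r6: 4 + 3 = 7
The minimum is 5.

5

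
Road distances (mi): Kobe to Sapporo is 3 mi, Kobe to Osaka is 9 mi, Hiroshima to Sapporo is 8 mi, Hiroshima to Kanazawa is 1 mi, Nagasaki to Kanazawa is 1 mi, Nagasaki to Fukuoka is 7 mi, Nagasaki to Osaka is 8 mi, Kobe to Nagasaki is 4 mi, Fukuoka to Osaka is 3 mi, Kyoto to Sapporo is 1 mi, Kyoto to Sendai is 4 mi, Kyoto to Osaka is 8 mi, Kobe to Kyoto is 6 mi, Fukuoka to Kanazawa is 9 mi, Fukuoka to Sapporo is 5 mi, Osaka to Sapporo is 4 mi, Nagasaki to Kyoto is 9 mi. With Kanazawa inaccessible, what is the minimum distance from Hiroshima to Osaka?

Comparing a few candidate routes:
Hiroshima-Sapporo-Kobe-Nagasaki-Osaka: 8 + 3 + 4 + 8 = 23
Hiroshima-Sapporo-Kobe-Osaka: 8 + 3 + 9 = 20
Hiroshima-Sapporo-Fukuoka-Osaka: 8 + 5 + 3 = 16
Hiroshima-Sapporo-Osaka: 8 + 4 = 12
Hiroshima-Sapporo-Kyoto-Osaka: 8 + 1 + 8 = 17
Hiroshima-Sapporo-Kyoto-Kobe-Osaka: 8 + 1 + 6 + 9 = 24
The minimum is 12 mi.

12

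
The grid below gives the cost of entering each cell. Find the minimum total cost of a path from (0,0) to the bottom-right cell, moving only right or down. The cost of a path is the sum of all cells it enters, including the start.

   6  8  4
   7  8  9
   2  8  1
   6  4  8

Path r0c0 -> r1c0 -> r2c0 -> r2c1 -> r2c2 -> r3c2: 6 + 7 + 2 + 8 + 1 + 8 = 32.

32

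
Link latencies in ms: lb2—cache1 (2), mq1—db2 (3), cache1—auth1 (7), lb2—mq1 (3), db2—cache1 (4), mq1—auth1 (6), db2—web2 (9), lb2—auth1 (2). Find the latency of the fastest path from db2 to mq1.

3

Checking several routes:
db2→cache1→lb2→mq1: 4 + 2 + 3 = 9
db2→cache1→auth1→lb2→mq1: 4 + 7 + 2 + 3 = 16
db2→cache1→lb2→auth1→mq1: 4 + 2 + 2 + 6 = 14
db2→mq1: 3
Shortest: 3 ms.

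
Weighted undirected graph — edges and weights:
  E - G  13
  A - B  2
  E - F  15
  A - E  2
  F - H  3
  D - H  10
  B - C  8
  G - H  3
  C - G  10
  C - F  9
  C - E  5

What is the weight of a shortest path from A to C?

Some routes from A to C:
A → B → C: 2 + 8 = 10
A → E → G → C: 2 + 13 + 10 = 25
A → E → C: 2 + 5 = 7
The minimum is 7.

7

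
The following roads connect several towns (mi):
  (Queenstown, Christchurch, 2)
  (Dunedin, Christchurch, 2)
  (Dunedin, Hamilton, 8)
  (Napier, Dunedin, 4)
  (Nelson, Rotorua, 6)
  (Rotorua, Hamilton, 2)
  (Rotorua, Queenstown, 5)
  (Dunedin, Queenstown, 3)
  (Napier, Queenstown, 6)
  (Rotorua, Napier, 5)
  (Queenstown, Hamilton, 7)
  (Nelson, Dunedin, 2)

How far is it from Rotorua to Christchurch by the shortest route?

Comparing a few candidate routes:
Rotorua-Queenstown-Dunedin-Christchurch: 5 + 3 + 2 = 10
Rotorua-Napier-Dunedin-Christchurch: 5 + 4 + 2 = 11
Rotorua-Queenstown-Christchurch: 5 + 2 = 7
Rotorua-Nelson-Dunedin-Christchurch: 6 + 2 + 2 = 10
Rotorua-Hamilton-Queenstown-Christchurch: 2 + 7 + 2 = 11
The minimum is 7 mi.

7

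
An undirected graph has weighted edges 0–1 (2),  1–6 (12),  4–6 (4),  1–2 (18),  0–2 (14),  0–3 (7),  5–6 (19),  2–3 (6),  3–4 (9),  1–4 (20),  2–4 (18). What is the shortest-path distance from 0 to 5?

Checking several routes:
0 -> 3 -> 4 -> 6 -> 5: 7 + 9 + 4 + 19 = 39
0 -> 1 -> 6 -> 5: 2 + 12 + 19 = 33
0 -> 1 -> 4 -> 6 -> 5: 2 + 20 + 4 + 19 = 45
Shortest: 33.

33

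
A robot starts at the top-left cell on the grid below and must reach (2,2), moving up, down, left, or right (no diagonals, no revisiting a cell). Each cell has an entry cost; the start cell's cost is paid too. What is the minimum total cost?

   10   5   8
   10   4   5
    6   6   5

29

Best path: (0,0) → (0,1) → (1,1) → (1,2) → (2,2)
Cost: 10 + 5 + 4 + 5 + 5 = 29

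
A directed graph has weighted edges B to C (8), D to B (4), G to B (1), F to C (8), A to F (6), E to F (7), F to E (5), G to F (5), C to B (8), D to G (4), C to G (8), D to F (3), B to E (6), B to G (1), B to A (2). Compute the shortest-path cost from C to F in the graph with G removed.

Candidate routes:
C → B → A → F: 8 + 2 + 6 = 16
C → B → E → F: 8 + 6 + 7 = 21
Shortest: 16.

16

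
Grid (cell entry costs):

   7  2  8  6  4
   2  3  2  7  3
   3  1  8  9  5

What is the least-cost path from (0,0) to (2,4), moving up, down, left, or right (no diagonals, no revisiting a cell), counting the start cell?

Cheapest: (0,0) → (0,1) → (1,1) → (1,2) → (1,3) → (1,4) → (2,4)
  7 + 2 + 3 + 2 + 7 + 3 + 5 = 29

29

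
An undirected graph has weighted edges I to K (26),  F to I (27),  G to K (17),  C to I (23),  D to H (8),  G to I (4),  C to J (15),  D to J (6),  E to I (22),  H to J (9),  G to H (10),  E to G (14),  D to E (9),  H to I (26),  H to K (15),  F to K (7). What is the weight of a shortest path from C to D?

21

Some routes from C to D:
C→J→D: 15 + 6 = 21
C→I→G→E→D: 23 + 4 + 14 + 9 = 50
C→I→G→H→D: 23 + 4 + 10 + 8 = 45
C→J→H→D: 15 + 9 + 8 = 32
Shortest: 21.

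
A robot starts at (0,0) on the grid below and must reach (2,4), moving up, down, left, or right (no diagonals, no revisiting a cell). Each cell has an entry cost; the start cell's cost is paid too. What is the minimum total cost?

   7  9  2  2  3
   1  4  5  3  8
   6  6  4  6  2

Cheapest: r0c0 r1c0 r1c1 r1c2 r1c3 r2c3 r2c4
  7 + 1 + 4 + 5 + 3 + 6 + 2 = 28

28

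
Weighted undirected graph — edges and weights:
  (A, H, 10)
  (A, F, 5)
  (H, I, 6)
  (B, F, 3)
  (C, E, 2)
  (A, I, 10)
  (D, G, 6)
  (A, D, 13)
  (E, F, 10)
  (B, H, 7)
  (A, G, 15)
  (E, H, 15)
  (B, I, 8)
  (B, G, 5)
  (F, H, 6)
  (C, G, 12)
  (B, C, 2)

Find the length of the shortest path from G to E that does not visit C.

18

A few of the G→E routes:
G - B - H - E: 5 + 7 + 15 = 27
G - B - H - F - E: 5 + 7 + 6 + 10 = 28
G - B - F - E: 5 + 3 + 10 = 18
G - B - F - H - E: 5 + 3 + 6 + 15 = 29
The minimum is 18.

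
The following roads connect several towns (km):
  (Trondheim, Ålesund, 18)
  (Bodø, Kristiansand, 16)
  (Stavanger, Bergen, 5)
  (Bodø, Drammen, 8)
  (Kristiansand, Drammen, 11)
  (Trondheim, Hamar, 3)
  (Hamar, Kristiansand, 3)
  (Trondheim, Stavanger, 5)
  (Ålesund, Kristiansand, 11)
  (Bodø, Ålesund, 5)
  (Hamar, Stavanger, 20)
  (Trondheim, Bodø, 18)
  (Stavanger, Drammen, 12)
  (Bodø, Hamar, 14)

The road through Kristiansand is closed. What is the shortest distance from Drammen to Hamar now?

A few of the Drammen→Hamar routes:
Drammen→Stavanger→Trondheim→Hamar: 12 + 5 + 3 = 20
Drammen→Bodø→Hamar: 8 + 14 = 22
Drammen→Bodø→Trondheim→Hamar: 8 + 18 + 3 = 29
Best route has total 20 km.

20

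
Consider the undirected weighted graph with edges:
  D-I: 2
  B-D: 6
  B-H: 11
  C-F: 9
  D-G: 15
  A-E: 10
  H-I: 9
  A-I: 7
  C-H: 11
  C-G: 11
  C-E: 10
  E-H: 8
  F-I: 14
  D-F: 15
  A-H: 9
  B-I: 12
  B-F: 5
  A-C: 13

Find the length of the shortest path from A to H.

9

Comparing a few candidate routes:
A→C→H: 13 + 11 = 24
A→E→H: 10 + 8 = 18
A→H: 9
A→I→H: 7 + 9 = 16
A→I→D→B→H: 7 + 2 + 6 + 11 = 26
Shortest: 9.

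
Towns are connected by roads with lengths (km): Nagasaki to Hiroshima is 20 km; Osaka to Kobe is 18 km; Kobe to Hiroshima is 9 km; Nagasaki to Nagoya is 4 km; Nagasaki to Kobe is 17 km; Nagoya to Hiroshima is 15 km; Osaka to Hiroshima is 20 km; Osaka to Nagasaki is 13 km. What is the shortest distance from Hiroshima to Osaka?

Some routes from Hiroshima to Osaka:
Hiroshima -> Kobe -> Nagasaki -> Osaka: 9 + 17 + 13 = 39
Hiroshima -> Kobe -> Osaka: 9 + 18 = 27
Hiroshima -> Nagoya -> Nagasaki -> Osaka: 15 + 4 + 13 = 32
Hiroshima -> Nagoya -> Nagasaki -> Kobe -> Osaka: 15 + 4 + 17 + 18 = 54
Hiroshima -> Osaka: 20
Hiroshima -> Nagasaki -> Osaka: 20 + 13 = 33
Best route has total 20 km.

20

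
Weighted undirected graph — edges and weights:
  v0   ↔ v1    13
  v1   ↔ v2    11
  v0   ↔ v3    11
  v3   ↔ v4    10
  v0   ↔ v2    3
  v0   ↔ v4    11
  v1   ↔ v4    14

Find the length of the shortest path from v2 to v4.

Comparing a few candidate routes:
v2 -> v0 -> v4: 3 + 11 = 14
v2 -> v0 -> v1 -> v4: 3 + 13 + 14 = 30
v2 -> v1 -> v4: 11 + 14 = 25
v2 -> v0 -> v3 -> v4: 3 + 11 + 10 = 24
Best route has total 14.

14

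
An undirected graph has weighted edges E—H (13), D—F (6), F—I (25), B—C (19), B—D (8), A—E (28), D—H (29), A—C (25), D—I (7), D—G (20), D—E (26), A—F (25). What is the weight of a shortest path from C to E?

53

Comparing a few candidate routes:
C-B-D-H-E: 19 + 8 + 29 + 13 = 69
C-A-F-D-E: 25 + 25 + 6 + 26 = 82
C-B-D-F-A-E: 19 + 8 + 6 + 25 + 28 = 86
C-A-E: 25 + 28 = 53
C-B-D-E: 19 + 8 + 26 = 53
Best route has total 53.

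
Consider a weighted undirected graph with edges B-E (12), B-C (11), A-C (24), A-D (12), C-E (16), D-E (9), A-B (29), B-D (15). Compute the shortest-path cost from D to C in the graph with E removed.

26

Paths from D to C avoiding E:
D -> B -> C: 15 + 11 = 26
D -> A -> C: 12 + 24 = 36
D -> A -> B -> C: 12 + 29 + 11 = 52
D -> B -> A -> C: 15 + 29 + 24 = 68
The minimum is 26.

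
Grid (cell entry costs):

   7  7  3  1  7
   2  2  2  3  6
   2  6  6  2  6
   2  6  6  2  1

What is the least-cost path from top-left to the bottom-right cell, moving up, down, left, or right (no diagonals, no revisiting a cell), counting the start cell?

Path r0c0 r1c0 r1c1 r1c2 r1c3 r2c3 r3c3 r3c4: 7 + 2 + 2 + 2 + 3 + 2 + 2 + 1 = 21.

21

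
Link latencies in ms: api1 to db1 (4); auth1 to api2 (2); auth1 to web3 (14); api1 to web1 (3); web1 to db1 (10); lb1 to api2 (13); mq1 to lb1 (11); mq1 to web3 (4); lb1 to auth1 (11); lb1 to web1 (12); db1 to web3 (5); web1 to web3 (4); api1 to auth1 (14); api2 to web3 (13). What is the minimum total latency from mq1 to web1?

A few of the mq1→web1 routes:
mq1 -> web3 -> auth1 -> api1 -> web1: 4 + 14 + 14 + 3 = 35
mq1 -> web3 -> db1 -> web1: 4 + 5 + 10 = 19
mq1 -> web3 -> web1: 4 + 4 = 8
mq1 -> web3 -> db1 -> api1 -> web1: 4 + 5 + 4 + 3 = 16
mq1 -> lb1 -> web1: 11 + 12 = 23
The minimum is 8 ms.

8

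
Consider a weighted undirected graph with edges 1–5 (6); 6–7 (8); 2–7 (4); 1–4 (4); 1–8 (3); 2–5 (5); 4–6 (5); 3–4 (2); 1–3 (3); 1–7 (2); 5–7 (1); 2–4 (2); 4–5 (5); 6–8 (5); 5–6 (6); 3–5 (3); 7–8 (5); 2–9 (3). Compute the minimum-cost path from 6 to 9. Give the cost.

10

Comparing a few candidate routes:
6 -> 4 -> 2 -> 9: 5 + 2 + 3 = 10
6 -> 5 -> 2 -> 9: 6 + 5 + 3 = 14
6 -> 5 -> 7 -> 2 -> 9: 6 + 1 + 4 + 3 = 14
Best route has total 10.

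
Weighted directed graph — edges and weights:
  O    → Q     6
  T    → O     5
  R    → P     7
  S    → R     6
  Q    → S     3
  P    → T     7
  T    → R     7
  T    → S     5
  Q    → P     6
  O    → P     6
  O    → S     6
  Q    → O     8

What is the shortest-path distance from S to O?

Candidate routes:
S - R - P - T - O: 6 + 7 + 7 + 5 = 25
The minimum is 25.

25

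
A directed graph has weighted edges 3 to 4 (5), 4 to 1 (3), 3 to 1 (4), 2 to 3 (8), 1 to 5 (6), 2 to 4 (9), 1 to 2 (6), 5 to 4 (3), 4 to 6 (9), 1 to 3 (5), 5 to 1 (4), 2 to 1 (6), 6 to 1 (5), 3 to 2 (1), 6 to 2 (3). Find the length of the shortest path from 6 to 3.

10

Paths from 6 to 3:
6 - 2 - 1 - 3: 3 + 6 + 5 = 14
6 - 2 - 3: 3 + 8 = 11
6 - 1 - 3: 5 + 5 = 10
6 - 2 - 4 - 1 - 3: 3 + 9 + 3 + 5 = 20
6 - 1 - 2 - 3: 5 + 6 + 8 = 19
The minimum is 10.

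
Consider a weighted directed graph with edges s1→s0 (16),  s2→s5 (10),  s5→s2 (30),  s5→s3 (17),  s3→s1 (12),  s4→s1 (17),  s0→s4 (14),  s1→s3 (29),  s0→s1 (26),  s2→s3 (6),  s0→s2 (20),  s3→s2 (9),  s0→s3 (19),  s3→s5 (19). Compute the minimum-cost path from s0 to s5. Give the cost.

Some routes from s0 to s5:
s0 → s2 → s5: 20 + 10 = 30
s0 → s2 → s3 → s5: 20 + 6 + 19 = 45
s0 → s1 → s3 → s2 → s5: 26 + 29 + 9 + 10 = 74
s0 → s3 → s2 → s5: 19 + 9 + 10 = 38
s0 → s3 → s5: 19 + 19 = 38
The minimum is 30.

30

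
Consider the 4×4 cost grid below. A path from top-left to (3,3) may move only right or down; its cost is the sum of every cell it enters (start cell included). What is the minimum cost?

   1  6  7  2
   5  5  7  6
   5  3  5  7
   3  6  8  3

29

Cheapest: [0,0]→[1,0]→[1,1]→[2,1]→[2,2]→[2,3]→[3,3]
  1 + 5 + 5 + 3 + 5 + 7 + 3 = 29
(Top row then right column would cost 32.)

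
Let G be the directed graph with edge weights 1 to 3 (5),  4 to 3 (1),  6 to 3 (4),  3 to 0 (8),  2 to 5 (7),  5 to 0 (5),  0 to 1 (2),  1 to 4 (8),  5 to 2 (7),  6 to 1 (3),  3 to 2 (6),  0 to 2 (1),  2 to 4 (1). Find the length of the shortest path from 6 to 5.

17

A few of the 6→5 routes:
6 - 3 - 0 - 2 - 5: 4 + 8 + 1 + 7 = 20
6 - 1 - 3 - 0 - 2 - 5: 3 + 5 + 8 + 1 + 7 = 24
6 - 1 - 3 - 2 - 5: 3 + 5 + 6 + 7 = 21
6 - 3 - 2 - 5: 4 + 6 + 7 = 17
6 - 1 - 4 - 3 - 2 - 5: 3 + 8 + 1 + 6 + 7 = 25
The minimum is 17.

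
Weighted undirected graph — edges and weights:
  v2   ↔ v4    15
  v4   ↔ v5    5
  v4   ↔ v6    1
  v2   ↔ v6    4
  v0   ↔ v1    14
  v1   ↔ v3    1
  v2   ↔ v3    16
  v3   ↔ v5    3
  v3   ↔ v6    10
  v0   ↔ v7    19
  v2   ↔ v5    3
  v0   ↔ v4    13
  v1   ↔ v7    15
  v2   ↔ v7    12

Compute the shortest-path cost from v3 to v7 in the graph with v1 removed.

18

A few of the v3→v7 routes:
v3 - v6 - v2 - v7: 10 + 4 + 12 = 26
v3 - v5 - v4 - v6 - v2 - v7: 3 + 5 + 1 + 4 + 12 = 25
v3 - v5 - v2 - v7: 3 + 3 + 12 = 18
The minimum is 18.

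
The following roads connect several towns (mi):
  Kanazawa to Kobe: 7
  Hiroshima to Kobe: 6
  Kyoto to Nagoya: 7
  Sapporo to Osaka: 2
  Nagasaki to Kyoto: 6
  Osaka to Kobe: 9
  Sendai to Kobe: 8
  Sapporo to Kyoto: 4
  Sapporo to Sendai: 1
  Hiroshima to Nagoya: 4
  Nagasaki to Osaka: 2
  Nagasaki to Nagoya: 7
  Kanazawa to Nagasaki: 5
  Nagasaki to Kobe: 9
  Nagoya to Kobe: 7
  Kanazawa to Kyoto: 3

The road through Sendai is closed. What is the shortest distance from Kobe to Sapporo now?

Comparing a few candidate routes:
Kobe-Kanazawa-Kyoto-Sapporo: 7 + 3 + 4 = 14
Kobe-Osaka-Sapporo: 9 + 2 = 11
Kobe-Nagasaki-Osaka-Sapporo: 9 + 2 + 2 = 13
Shortest: 11 mi.

11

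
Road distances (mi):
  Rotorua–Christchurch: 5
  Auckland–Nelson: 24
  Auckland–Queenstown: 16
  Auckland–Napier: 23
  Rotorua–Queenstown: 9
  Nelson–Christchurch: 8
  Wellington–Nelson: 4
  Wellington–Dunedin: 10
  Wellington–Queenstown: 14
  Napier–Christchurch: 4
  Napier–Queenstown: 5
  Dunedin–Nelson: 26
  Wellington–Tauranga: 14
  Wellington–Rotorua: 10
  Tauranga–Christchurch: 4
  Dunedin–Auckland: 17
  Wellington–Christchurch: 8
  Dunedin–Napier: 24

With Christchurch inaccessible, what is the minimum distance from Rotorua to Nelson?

14

Some routes from Rotorua to Nelson avoiding Christchurch:
Rotorua→Wellington→Dunedin→Nelson: 10 + 10 + 26 = 46
Rotorua→Queenstown→Wellington→Nelson: 9 + 14 + 4 = 27
Rotorua→Wellington→Nelson: 10 + 4 = 14
Rotorua→Queenstown→Auckland→Nelson: 9 + 16 + 24 = 49
Rotorua→Queenstown→Napier→Dunedin→Wellington→Nelson: 9 + 5 + 24 + 10 + 4 = 52
Shortest: 14 mi.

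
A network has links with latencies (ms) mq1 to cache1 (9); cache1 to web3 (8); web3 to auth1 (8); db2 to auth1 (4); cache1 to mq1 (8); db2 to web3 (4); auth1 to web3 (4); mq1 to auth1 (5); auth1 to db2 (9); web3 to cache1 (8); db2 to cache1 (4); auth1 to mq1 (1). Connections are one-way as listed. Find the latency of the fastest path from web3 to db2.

17

Paths from web3 to db2:
web3 - cache1 - mq1 - auth1 - db2: 8 + 8 + 5 + 9 = 30
web3 - auth1 - db2: 8 + 9 = 17
The minimum is 17 ms.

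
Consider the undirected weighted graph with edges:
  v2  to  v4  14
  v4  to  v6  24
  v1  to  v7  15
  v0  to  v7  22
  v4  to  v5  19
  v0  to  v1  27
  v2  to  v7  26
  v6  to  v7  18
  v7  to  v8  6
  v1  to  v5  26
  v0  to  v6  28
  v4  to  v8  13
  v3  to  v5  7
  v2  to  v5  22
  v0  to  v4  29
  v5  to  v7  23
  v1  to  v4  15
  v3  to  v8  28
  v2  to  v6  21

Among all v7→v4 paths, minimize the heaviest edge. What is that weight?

Some routes from v7 to v4:
v7 -> v6 -> v2 -> v4: max(18, 21, 14) = 21
v7 -> v8 -> v4: max(6, 13) = 13
v7 -> v5 -> v2 -> v4: max(23, 22, 14) = 23
v7 -> v6 -> v2 -> v5 -> v4: max(18, 21, 22, 19) = 22
v7 -> v1 -> v4: max(15, 15) = 15
Smallest bottleneck: 13.

13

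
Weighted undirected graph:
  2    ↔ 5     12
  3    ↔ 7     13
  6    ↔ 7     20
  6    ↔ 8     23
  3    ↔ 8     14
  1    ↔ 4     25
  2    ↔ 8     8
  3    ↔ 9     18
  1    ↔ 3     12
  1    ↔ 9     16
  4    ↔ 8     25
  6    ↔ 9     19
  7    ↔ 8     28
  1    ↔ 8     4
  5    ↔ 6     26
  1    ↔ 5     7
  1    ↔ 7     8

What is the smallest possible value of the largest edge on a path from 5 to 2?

8

Some routes from 5 to 2:
5 - 1 - 9 - 6 - 7 - 3 - 8 - 2: max(7, 16, 19, 20, 13, 14, 8) = 20
5 - 1 - 9 - 3 - 8 - 2: max(7, 16, 18, 14, 8) = 18
5 - 1 - 8 - 2: max(7, 4, 8) = 8
5 - 2: max(12) = 12
5 - 1 - 7 - 3 - 8 - 2: max(7, 8, 13, 14, 8) = 14
5 - 1 - 3 - 8 - 2: max(7, 12, 14, 8) = 14
Smallest bottleneck: 8.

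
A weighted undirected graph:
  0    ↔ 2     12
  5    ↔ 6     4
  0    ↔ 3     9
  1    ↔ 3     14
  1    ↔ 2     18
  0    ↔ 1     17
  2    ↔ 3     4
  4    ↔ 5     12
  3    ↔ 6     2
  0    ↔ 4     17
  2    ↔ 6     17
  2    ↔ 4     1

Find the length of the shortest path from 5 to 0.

15

Comparing a few candidate routes:
5→6→3→2→4→0: 4 + 2 + 4 + 1 + 17 = 28
5→4→2→0: 12 + 1 + 12 = 25
5→6→3→0: 4 + 2 + 9 = 15
5→6→3→2→0: 4 + 2 + 4 + 12 = 22
5→4→0: 12 + 17 = 29
5→4→2→3→0: 12 + 1 + 4 + 9 = 26
Best route has total 15.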